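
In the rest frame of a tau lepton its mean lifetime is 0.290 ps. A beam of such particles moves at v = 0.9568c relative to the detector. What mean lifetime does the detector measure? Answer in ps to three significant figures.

γ = 1/√(1 − 0.9568²) = 1/√0.08453 = 3.439
The rest-frame lifetime is the proper time; the lab measures the dilated interval Δt = γτ₀ = 3.439 × 0.290 ps.

Δt = 0.997 ps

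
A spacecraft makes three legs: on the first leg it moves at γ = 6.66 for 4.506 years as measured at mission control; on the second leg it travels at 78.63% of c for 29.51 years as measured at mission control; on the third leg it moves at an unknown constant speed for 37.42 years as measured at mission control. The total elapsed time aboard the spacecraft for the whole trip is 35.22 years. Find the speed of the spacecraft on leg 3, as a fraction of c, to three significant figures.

Leg 1: γ = 6.66; τ_1 = 4.506/6.660 = 0.6766 years.
Leg 2: β = 0.7863; γ = 1/√(1 − 0.7863²) = 1/√0.3817 = 1.619; τ_2 = 29.51/1.619 = 18.23 years.
Leg 3: speed unknown; τ_3 = 37.42/γ_3.
Total proper time: 0.6766 + 18.23 + τ_3 = 35.22, so τ_3 = 35.22 − 18.91 = 16.31 years.
γ_3 = 37.42/16.31 = 2.294; β = √(1 − 1/γ²) = √0.8100.

β = 0.900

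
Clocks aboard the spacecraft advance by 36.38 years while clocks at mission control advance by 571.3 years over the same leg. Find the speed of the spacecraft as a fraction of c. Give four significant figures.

The proper time is measured aboard the spacecraft (both events occur at the spacecraft's location); Δt is measured at mission control. γ = Δt/τ = 571.3/36.38 = 15.70.
β = √(1 − 1/γ²) = √(1 − 0.004055) = √0.9959

v = 0.9980c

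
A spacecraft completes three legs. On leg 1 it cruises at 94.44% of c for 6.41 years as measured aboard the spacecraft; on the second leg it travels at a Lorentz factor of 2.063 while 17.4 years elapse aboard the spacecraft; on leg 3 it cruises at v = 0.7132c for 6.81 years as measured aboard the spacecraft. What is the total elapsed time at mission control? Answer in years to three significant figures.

Leg 1: β = 0.9444; γ = 1/√(1 − 0.9444²) = 1/√0.1081 = 3.041; Δt_1 = 3.041 × 6.41 = 19.50 years.
Leg 2: γ = 2.063; Δt_2 = 2.063 × 17.4 = 35.90 years.
Leg 3: γ = 1/√(1 − 0.7132²) = 1/√0.4913 = 1.427; Δt_3 = 1.427 × 6.81 = 9.715 years.
Total: 19.50 + 35.90 + 9.715 years.

Δt = 65.1 years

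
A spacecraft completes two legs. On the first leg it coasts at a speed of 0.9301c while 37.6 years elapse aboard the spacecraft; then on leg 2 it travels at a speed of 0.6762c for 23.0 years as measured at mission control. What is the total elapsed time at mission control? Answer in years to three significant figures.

Δt = 125 years

Leg 1: γ = 1/√(1 − 0.9301²) = 1/√0.1349 = 2.723; Δt_1 = 2.723 × 37.6 = 102.4 years.
Leg 2: 23.0 years is already measured at mission control.
Total: 102.4 + 23.00 years.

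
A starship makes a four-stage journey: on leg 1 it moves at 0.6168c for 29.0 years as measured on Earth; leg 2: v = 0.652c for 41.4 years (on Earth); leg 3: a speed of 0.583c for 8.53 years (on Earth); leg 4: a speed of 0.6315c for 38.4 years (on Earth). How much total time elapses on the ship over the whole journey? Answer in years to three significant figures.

τ = 90.9 years

Leg 1: γ = 1/√(1 − 0.6168²) = 1/√0.6196 = 1.270; τ_1 = 29.0/1.270 = 22.83 years.
Leg 2: γ = 1/√(1 − 0.652²) = 1/√0.5749 = 1.319; τ_2 = 41.4/1.319 = 31.39 years.
Leg 3: γ = 1/√(1 − 0.583²) = 1/√0.6601 = 1.231; τ_3 = 8.53/1.231 = 6.930 years.
Leg 4: γ = 1/√(1 − 0.6315²) = 1/√0.6012 = 1.290; τ_4 = 38.4/1.290 = 29.77 years.
Total: 22.83 + 31.39 + 6.930 + 29.77 years.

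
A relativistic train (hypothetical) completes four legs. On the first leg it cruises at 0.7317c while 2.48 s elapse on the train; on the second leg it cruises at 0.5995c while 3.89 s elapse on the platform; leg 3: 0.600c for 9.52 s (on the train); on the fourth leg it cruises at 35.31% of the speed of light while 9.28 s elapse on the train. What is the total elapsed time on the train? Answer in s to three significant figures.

τ = 24.4 s

Leg 1: 2.48 s is already measured on the train.
Leg 2: γ = 1/√(1 − 0.5995²) = 1/√0.6406 = 1.249; τ_2 = 3.89/1.249 = 3.113 s.
Leg 3: 9.52 s is already measured on the train.
Leg 4: 9.28 s is already measured on the train.
Total: 2.480 + 3.113 + 9.520 + 9.280 s.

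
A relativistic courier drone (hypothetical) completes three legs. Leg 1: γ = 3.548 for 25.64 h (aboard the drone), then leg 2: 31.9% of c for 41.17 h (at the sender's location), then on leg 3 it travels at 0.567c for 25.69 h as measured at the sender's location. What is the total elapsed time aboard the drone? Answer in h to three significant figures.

τ = 85.8 h

Leg 1: 25.64 h is already measured aboard the drone.
Leg 2: β = 0.319; γ = 1/√(1 − 0.319²) = 1/√0.8982 = 1.055; τ_2 = 41.17/1.055 = 39.02 h.
Leg 3: γ = 1/√(1 − 0.567²) = 1/√0.6785 = 1.214; τ_3 = 25.69/1.214 = 21.16 h.
Total: 25.64 + 39.02 + 21.16 h.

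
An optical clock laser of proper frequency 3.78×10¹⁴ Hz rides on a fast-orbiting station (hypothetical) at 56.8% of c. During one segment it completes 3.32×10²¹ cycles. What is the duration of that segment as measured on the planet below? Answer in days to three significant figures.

Δt = 124 days

β = 0.568; γ = 1/√(1 − 0.568²) = 1/√0.6774 = 1.215
Proper time for N cycles: τ = N/f = 3.32×10²¹/(3.78×10¹⁴) = 8.783×10⁶ s = 101.7 days.
Lab-frame duration Δt = γτ = 1.215 × 101.7 = 123.5 days.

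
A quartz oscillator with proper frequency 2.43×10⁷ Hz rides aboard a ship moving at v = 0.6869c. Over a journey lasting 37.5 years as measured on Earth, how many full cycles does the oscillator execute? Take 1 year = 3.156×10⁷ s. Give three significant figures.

γ = 1/√(1 − 0.6869²) = 1/√0.5282 = 1.376
The oscillator's own cycle count is N = f × τ where τ is the proper time on the ship. τ = Δt/γ = 37.5/1.376 = 27.25 years = 8.601×10⁸ s.
N = 2.43×10⁷ × 8.601×10⁸ = 2.090×10¹⁶.

N = 2.09×10¹⁶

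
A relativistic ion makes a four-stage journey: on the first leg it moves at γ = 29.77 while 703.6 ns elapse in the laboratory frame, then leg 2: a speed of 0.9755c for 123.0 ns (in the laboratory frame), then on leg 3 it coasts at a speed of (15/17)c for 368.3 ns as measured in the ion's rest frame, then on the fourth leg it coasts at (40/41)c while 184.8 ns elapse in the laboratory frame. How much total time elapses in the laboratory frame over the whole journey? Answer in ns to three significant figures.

Δt = 1790 ns

Leg 1: 703.6 ns is already measured in the laboratory frame.
Leg 2: 123.0 ns is already measured in the laboratory frame.
Leg 3: γ = 1/√(1 − (15/17)²) = 17/8 = 2.125; Δt_3 = 2.125 × 368.3 = 782.6 ns.
Leg 4: 184.8 ns is already measured in the laboratory frame.
Total: 703.6 + 123.0 + 782.6 + 184.8 ns.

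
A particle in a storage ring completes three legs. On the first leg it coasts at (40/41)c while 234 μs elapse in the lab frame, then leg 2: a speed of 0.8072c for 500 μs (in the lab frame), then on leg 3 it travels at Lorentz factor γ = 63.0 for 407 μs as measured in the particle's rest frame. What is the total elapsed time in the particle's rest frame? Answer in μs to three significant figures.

τ = 754 μs

Leg 1: γ = 1/√(1 − (40/41)²) = 41/9 ≈ 4.556; τ_1 = 234/4.556 = 51.37 μs.
Leg 2: γ = 1/√(1 − 0.8072²) = 1/√0.3484 = 1.694; τ_2 = 500/1.694 = 295.1 μs.
Leg 3: 407 μs is already measured in the particle's rest frame.
Total: 51.37 + 295.1 + 407.0 μs.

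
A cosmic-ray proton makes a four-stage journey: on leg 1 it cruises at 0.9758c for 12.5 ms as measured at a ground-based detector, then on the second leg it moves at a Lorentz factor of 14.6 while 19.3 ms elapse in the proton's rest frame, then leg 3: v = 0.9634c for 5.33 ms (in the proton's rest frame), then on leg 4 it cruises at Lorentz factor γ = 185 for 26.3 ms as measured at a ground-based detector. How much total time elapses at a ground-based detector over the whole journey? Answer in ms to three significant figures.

Δt = 340 ms

Leg 1: 12.5 ms is already measured at a ground-based detector.
Leg 2: γ = 14.6; Δt_2 = 14.60 × 19.3 = 281.8 ms.
Leg 3: γ = 1/√(1 − 0.9634²) = 1/√0.07186 = 3.730; Δt_3 = 3.730 × 5.33 = 19.88 ms.
Leg 4: 26.3 ms is already measured at a ground-based detector.
Total: 12.50 + 281.8 + 19.88 + 26.30 ms.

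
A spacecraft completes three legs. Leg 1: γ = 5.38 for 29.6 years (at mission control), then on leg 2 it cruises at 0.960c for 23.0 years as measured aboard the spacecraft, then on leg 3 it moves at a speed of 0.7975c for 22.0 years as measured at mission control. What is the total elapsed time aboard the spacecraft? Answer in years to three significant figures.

Leg 1: γ = 5.38; τ_1 = 29.6/5.380 = 5.502 years.
Leg 2: 23.0 years is already measured aboard the spacecraft.
Leg 3: γ = 1/√(1 − 0.7975²) = 1/√0.3640 = 1.657; τ_3 = 22.0/1.657 = 13.27 years.
Total: 5.502 + 23.00 + 13.27 years.

τ = 41.8 years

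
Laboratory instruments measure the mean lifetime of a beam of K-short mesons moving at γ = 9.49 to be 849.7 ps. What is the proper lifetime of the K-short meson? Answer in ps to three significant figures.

τ₀ = 89.5 ps

γ = 9.49
The lab-frame lifetime is the dilated interval; the proper lifetime is τ₀ = Δt/γ = 849.7/9.490 ps.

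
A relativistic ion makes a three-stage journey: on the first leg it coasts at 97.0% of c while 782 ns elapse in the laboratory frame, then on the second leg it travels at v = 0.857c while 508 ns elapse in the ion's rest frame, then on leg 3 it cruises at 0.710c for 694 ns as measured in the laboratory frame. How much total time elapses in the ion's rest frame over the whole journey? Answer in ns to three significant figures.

Leg 1: β = 0.970; γ = 1/√(1 − 0.970²) = 1/√0.05910 = 4.113; τ_1 = 782/4.113 = 190.1 ns.
Leg 2: 508 ns is already measured in the ion's rest frame.
Leg 3: γ = 1/√(1 − 0.710²) = 1/√0.4959 = 1.420; τ_3 = 694/1.420 = 488.7 ns.
Total: 190.1 + 508.0 + 488.7 ns.

τ = 1190 ns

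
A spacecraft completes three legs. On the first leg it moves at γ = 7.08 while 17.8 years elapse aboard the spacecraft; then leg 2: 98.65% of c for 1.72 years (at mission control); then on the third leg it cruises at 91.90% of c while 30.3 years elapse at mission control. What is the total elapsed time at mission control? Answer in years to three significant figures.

Leg 1: γ = 7.08; Δt_1 = 7.080 × 17.8 = 126.0 years.
Leg 2: 1.72 years is already measured at mission control.
Leg 3: 30.3 years is already measured at mission control.
Total: 126.0 + 1.720 + 30.30 years.

Δt = 158 years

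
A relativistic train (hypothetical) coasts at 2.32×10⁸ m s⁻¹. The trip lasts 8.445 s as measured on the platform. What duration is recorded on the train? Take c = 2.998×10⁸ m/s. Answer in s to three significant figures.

β = 2.32×10⁸/2.998×10⁸ = 0.7738; γ = 1/√(1 − 0.7738²) = 1.579
The interval measured on the platform is the dilated one; the clock on the train measures the proper time τ = Δt/γ = 8.445/1.579 s.

τ = 5.35 s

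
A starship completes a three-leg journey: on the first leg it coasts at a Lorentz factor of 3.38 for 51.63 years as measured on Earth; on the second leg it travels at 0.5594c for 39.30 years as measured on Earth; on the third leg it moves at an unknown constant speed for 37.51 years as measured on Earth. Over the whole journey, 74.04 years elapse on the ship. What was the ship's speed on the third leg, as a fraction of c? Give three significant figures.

Leg 1: γ = 3.38; τ_1 = 51.63/3.380 = 15.28 years.
Leg 2: γ = 1/√(1 − 0.5594²) = 1/√0.6871 = 1.206; τ_2 = 39.30/1.206 = 32.58 years.
Leg 3: speed unknown; τ_3 = 37.51/γ_3.
Total proper time: 15.28 + 32.58 + τ_3 = 74.04, so τ_3 = 74.04 − 47.85 = 26.19 years.
γ_3 = 37.51/26.19 = 1.432; β = √(1 − 1/γ²) = √0.5125.

β = 0.716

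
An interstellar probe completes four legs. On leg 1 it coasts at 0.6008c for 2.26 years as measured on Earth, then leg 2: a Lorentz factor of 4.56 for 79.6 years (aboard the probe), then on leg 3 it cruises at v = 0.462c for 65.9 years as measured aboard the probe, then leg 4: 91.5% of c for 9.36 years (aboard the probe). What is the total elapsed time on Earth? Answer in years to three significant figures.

Leg 1: 2.26 years is already measured on Earth.
Leg 2: γ = 4.56; Δt_2 = 4.560 × 79.6 = 363.0 years.
Leg 3: γ = 1/√(1 − 0.462²) = 1/√0.7866 = 1.128; Δt_3 = 1.128 × 65.9 = 74.31 years.
Leg 4: β = 0.915; γ = 1/√(1 − 0.915²) = 1/√0.1628 = 2.479; Δt_4 = 2.479 × 9.36 = 23.20 years.
Total: 2.260 + 363.0 + 74.31 + 23.20 years.

Δt = 463 years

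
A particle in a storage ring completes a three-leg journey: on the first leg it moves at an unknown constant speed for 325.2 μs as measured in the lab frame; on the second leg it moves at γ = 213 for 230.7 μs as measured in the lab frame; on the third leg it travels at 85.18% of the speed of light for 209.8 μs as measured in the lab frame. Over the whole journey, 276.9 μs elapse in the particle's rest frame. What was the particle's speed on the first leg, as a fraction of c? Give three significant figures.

Leg 1: speed unknown; τ_1 = 325.2/γ_1.
Leg 2: γ = 213; τ_2 = 230.7/213.0 = 1.083 μs.
Leg 3: β = 0.8518; γ = 1/√(1 − 0.8518²) = 1/√0.2744 = 1.909; τ_3 = 209.8/1.909 = 109.9 μs.
Total proper time: τ_1 + 1.083 + 109.9 = 276.9, so τ_1 = 276.9 − 111.0 = 165.9 μs.
γ_1 = 325.2/165.9 = 1.960; β = √(1 − 1/γ²) = √0.7397.

β = 0.860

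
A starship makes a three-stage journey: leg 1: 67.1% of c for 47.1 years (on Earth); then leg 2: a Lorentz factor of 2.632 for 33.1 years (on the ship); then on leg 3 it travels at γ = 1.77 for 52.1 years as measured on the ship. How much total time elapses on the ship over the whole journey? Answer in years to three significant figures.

Leg 1: β = 0.671; γ = 1/√(1 − 0.671²) = 1/√0.5498 = 1.349; τ_1 = 47.1/1.349 = 34.92 years.
Leg 2: 33.1 years is already measured on the ship.
Leg 3: 52.1 years is already measured on the ship.
Total: 34.92 + 33.10 + 52.10 years.

τ = 120 years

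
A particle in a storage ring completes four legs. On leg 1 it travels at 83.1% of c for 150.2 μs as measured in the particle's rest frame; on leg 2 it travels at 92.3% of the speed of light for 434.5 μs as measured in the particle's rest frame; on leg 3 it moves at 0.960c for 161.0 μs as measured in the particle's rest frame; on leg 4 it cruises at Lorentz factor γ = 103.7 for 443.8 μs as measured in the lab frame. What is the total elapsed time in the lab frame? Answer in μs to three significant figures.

Δt = 2420 μs

Leg 1: β = 0.831; γ = 1/√(1 − 0.831²) = 1/√0.3094 = 1.798; Δt_1 = 1.798 × 150.2 = 270.0 μs.
Leg 2: β = 0.923; γ = 1/√(1 − 0.923²) = 1/√0.1481 = 2.599; Δt_2 = 2.599 × 434.5 = 1129 μs.
Leg 3: γ = 1/√(1 − 0.960²) = 25/7 ≈ 3.571; Δt_3 = 3.571 × 161.0 = 575.0 μs.
Leg 4: 443.8 μs is already measured in the lab frame.
Total: 270.0 + 1129 + 575.0 + 443.8 μs.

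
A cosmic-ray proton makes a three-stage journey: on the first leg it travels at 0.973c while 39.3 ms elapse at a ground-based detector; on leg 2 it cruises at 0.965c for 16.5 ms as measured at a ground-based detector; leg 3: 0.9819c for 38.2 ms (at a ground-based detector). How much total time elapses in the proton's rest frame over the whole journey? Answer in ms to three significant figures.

Leg 1: γ = 1/√(1 − 0.973²) = 1/√0.05327 = 4.333; τ_1 = 39.3/4.333 = 9.071 ms.
Leg 2: γ = 1/√(1 − 0.965²) = 1/√0.06878 = 3.813; τ_2 = 16.5/3.813 = 4.327 ms.
Leg 3: γ = 1/√(1 − 0.9819²) = 1/√0.03587 = 5.280; τ_3 = 38.2/5.280 = 7.235 ms.
Total: 9.071 + 4.327 + 7.235 ms.

τ = 20.6 ms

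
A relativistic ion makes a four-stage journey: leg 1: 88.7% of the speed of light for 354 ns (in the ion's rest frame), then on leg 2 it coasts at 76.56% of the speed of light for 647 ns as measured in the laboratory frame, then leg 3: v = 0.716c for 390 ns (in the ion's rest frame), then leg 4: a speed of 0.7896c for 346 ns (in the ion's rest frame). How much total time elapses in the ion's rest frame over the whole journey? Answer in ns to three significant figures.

Leg 1: 354 ns is already measured in the ion's rest frame.
Leg 2: β = 0.7656; γ = 1/√(1 − 0.7656²) = 1/√0.4139 = 1.554; τ_2 = 647/1.554 = 416.2 ns.
Leg 3: 390 ns is already measured in the ion's rest frame.
Leg 4: 346 ns is already measured in the ion's rest frame.
Total: 354.0 + 416.2 + 390.0 + 346.0 ns.

τ = 1510 ns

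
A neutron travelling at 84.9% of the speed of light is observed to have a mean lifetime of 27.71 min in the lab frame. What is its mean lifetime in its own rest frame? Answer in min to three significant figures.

β = 0.849; γ = 1/√(1 − 0.849²) = 1/√0.2792 = 1.893
The lab-frame lifetime is the dilated interval; the proper lifetime is τ₀ = Δt/γ = 27.71/1.893 min.

τ₀ = 14.6 min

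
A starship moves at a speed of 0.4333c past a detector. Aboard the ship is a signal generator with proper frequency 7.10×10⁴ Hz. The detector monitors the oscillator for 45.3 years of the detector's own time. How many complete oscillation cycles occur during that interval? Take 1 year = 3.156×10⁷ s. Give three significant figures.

N = 9.15×10¹³

γ = 1/√(1 − 0.4333²) = 1/√0.8123 = 1.110
During 45.3 years of lab time, the oscillator's proper time advances by τ = Δt/γ = 45.3/1.110 = 40.83 years = 1.288×10⁹ s.
N = f × τ = 7.10×10⁴ × 1.288×10⁹ = 9.148×10¹³.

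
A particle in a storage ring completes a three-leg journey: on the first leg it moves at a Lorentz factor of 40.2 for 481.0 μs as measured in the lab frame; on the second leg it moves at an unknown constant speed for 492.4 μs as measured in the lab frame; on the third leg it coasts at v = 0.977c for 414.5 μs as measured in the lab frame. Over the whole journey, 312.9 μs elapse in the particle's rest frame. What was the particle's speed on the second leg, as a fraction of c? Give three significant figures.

Leg 1: γ = 40.2; τ_1 = 481.0/40.20 = 11.97 μs.
Leg 2: speed unknown; τ_2 = 492.4/γ_2.
Leg 3: γ = 1/√(1 − 0.977²) = 1/√0.04547 = 4.690; τ_3 = 414.5/4.690 = 88.39 μs.
Total proper time: 11.97 + τ_2 + 88.39 = 312.9, so τ_2 = 312.9 − 100.4 = 212.5 μs.
γ_2 = 492.4/212.5 = 2.317; β = √(1 − 1/γ²) = √0.8137.

β = 0.902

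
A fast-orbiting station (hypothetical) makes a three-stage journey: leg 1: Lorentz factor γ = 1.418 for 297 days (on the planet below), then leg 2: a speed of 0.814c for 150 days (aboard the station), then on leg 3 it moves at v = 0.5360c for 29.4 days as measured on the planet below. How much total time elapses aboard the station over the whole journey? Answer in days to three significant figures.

τ = 384 days

Leg 1: γ = 1.418; τ_1 = 297/1.418 = 209.4 days.
Leg 2: 150 days is already measured aboard the station.
Leg 3: γ = 1/√(1 − 0.5360²) = 1/√0.7127 = 1.185; τ_3 = 29.4/1.185 = 24.82 days.
Total: 209.4 + 150.0 + 24.82 days.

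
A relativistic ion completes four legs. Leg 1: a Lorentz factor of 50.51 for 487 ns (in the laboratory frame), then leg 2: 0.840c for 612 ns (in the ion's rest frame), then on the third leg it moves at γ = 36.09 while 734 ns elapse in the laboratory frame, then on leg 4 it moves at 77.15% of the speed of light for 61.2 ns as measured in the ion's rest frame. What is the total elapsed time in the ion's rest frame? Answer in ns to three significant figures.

Leg 1: γ = 50.51; τ_1 = 487/50.51 = 9.642 ns.
Leg 2: 612 ns is already measured in the ion's rest frame.
Leg 3: γ = 36.09; τ_3 = 734/36.09 = 20.34 ns.
Leg 4: 61.2 ns is already measured in the ion's rest frame.
Total: 9.642 + 612.0 + 20.34 + 61.20 ns.

τ = 703 ns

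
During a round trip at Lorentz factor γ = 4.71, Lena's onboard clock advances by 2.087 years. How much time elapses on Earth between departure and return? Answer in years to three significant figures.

Δt = 9.83 years

γ = 4.71
Earth-frame duration is the dilated interval: Δt = γτ = 4.710 × 2.087 years.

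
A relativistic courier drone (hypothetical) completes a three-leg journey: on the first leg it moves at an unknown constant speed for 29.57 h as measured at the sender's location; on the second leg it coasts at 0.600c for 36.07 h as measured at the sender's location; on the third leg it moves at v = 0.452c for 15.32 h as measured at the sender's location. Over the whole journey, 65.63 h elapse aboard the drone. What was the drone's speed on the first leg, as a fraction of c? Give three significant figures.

Leg 1: speed unknown; τ_1 = 29.57/γ_1.
Leg 2: γ = 1/√(1 − 0.600²) = 5/4 = 1.250; τ_2 = 36.07/1.250 = 28.86 h.
Leg 3: γ = 1/√(1 − 0.452²) = 1/√0.7957 = 1.121; τ_3 = 15.32/1.121 = 13.67 h.
Total proper time: τ_1 + 28.86 + 13.67 = 65.63, so τ_1 = 65.63 − 42.52 = 23.11 h.
γ_1 = 29.57/23.11 = 1.280; β = √(1 − 1/γ²) = √0.3893.

β = 0.624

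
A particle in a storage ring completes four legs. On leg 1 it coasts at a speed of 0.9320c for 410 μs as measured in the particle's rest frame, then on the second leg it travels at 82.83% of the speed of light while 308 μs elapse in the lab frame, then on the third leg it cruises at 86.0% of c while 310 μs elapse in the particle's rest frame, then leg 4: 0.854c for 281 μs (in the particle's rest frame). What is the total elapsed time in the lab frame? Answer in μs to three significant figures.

Δt = 2590 μs

Leg 1: γ = 1/√(1 − 0.9320²) = 1/√0.1314 = 2.759; Δt_1 = 2.759 × 410 = 1131 μs.
Leg 2: 308 μs is already measured in the lab frame.
Leg 3: β = 0.860; γ = 1/√(1 − 0.860²) = 1/√0.2604 = 1.960; Δt_3 = 1.960 × 310 = 607.5 μs.
Leg 4: γ = 1/√(1 − 0.854²) = 1/√0.2707 = 1.922; Δt_4 = 1.922 × 281 = 540.1 μs.
Total: 1131 + 308.0 + 607.5 + 540.1 μs.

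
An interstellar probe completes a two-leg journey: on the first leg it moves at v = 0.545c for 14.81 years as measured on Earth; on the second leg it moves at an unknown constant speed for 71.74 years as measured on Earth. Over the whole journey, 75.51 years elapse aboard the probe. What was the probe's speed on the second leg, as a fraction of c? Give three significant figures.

Leg 1: γ = 1/√(1 − 0.545²) = 1/√0.7030 = 1.193; τ_1 = 14.81/1.193 = 12.42 years.
Leg 2: speed unknown; τ_2 = 71.74/γ_2.
Total proper time: 12.42 + τ_2 = 75.51, so τ_2 = 75.51 − 12.42 = 63.09 years.
γ_2 = 71.74/63.09 = 1.137; β = √(1 − 1/γ²) = √0.2265.

β = 0.476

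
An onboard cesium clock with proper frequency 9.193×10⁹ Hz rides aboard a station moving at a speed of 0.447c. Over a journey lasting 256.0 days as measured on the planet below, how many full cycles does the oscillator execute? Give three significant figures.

N = 1.82×10¹⁷

γ = 1/√(1 − 0.447²) = 1/√0.8002 = 1.118
The oscillator's own cycle count is N = f × τ where τ is the proper time aboard the station. τ = Δt/γ = 256.0/1.118 = 229.0 days = 1.979×10⁷ s.
N = 9.193×10⁹ × 1.979×10⁷ = 1.819×10¹⁷.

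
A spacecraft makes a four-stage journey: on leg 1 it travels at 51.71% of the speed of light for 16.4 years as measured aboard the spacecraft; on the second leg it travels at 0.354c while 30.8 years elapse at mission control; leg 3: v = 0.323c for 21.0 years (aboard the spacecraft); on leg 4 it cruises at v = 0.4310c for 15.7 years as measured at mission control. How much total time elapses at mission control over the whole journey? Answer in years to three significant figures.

Δt = 87.8 years

Leg 1: β = 0.5171; γ = 1/√(1 − 0.5171²) = 1/√0.7326 = 1.168; Δt_1 = 1.168 × 16.4 = 19.16 years.
Leg 2: 30.8 years is already measured at mission control.
Leg 3: γ = 1/√(1 − 0.323²) = 1/√0.8957 = 1.057; Δt_3 = 1.057 × 21.0 = 22.19 years.
Leg 4: 15.7 years is already measured at mission control.
Total: 19.16 + 30.80 + 22.19 + 15.70 years.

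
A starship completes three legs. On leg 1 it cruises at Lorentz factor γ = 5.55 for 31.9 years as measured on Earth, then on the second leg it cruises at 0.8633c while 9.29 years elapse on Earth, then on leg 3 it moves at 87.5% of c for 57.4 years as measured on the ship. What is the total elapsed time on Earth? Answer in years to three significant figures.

Δt = 160 years

Leg 1: 31.9 years is already measured on Earth.
Leg 2: 9.29 years is already measured on Earth.
Leg 3: β = 0.875; γ = 1/√(1 − 0.875²) = 1/√0.2344 = 2.066; Δt_3 = 2.066 × 57.4 = 118.6 years.
Total: 31.90 + 9.290 + 118.6 years.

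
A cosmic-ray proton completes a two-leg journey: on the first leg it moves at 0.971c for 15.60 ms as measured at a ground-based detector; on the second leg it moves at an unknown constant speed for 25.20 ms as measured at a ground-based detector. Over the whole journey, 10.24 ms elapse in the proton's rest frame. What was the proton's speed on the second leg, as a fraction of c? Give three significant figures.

β = 0.966

Leg 1: γ = 1/√(1 − 0.971²) = 1/√0.05716 = 4.183; τ_1 = 15.60/4.183 = 3.730 ms.
Leg 2: speed unknown; τ_2 = 25.20/γ_2.
Total proper time: 3.730 + τ_2 = 10.24, so τ_2 = 10.24 − 3.730 = 6.510 ms.
γ_2 = 25.20/6.510 = 3.871; β = √(1 − 1/γ²) = √0.9333.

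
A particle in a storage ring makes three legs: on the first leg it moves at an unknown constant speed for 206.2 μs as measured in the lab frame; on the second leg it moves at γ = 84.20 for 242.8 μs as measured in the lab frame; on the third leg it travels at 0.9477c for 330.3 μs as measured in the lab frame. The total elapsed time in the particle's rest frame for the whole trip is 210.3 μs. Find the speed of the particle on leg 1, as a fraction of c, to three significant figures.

Leg 1: speed unknown; τ_1 = 206.2/γ_1.
Leg 2: γ = 84.20; τ_2 = 242.8/84.20 = 2.884 μs.
Leg 3: γ = 1/√(1 − 0.9477²) = 1/√0.1019 = 3.133; τ_3 = 330.3/3.133 = 105.4 μs.
Total proper time: τ_1 + 2.884 + 105.4 = 210.3, so τ_1 = 210.3 − 108.3 = 102.0 μs.
γ_1 = 206.2/102.0 = 2.022; β = √(1 − 1/γ²) = √0.7553.

β = 0.869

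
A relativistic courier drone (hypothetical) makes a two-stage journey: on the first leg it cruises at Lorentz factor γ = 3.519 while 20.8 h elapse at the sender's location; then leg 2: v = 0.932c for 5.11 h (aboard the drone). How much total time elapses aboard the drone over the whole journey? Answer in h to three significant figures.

Leg 1: γ = 3.519; τ_1 = 20.8/3.519 = 5.911 h.
Leg 2: 5.11 h is already measured aboard the drone.
Total: 5.911 + 5.110 h.

τ = 11.0 h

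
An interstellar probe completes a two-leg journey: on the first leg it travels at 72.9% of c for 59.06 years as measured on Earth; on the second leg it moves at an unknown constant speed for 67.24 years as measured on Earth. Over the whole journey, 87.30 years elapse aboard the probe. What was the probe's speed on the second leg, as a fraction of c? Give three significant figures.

Leg 1: β = 0.729; γ = 1/√(1 − 0.729²) = 1/√0.4686 = 1.461; τ_1 = 59.06/1.461 = 40.43 years.
Leg 2: speed unknown; τ_2 = 67.24/γ_2.
Total proper time: 40.43 + τ_2 = 87.30, so τ_2 = 87.30 − 40.43 = 46.87 years.
γ_2 = 67.24/46.87 = 1.435; β = √(1 − 1/γ²) = √0.5141.

β = 0.717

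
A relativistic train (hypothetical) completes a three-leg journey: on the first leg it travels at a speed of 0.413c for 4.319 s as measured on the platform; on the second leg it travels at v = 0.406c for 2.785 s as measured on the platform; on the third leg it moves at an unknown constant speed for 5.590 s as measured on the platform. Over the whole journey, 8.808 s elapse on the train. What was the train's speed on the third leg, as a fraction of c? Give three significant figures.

β = 0.909

Leg 1: γ = 1/√(1 − 0.413²) = 1/√0.8294 = 1.098; τ_1 = 4.319/1.098 = 3.933 s.
Leg 2: γ = 1/√(1 − 0.406²) = 1/√0.8352 = 1.094; τ_2 = 2.785/1.094 = 2.545 s.
Leg 3: speed unknown; τ_3 = 5.590/γ_3.
Total proper time: 3.933 + 2.545 + τ_3 = 8.808, so τ_3 = 8.808 − 6.479 = 2.329 s.
γ_3 = 5.590/2.329 = 2.400; β = √(1 − 1/γ²) = √0.8264.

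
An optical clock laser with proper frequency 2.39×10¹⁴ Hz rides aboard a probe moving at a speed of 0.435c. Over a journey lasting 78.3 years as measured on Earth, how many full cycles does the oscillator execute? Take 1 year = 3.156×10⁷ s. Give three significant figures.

γ = 1/√(1 − 0.435²) = 1/√0.8108 = 1.111
The oscillator's own cycle count is N = f × τ where τ is the proper time aboard the probe. τ = Δt/γ = 78.3/1.111 = 70.50 years = 2.225×10⁹ s.
N = 2.39×10¹⁴ × 2.225×10⁹ = 5.318×10²³.

N = 5.32×10²³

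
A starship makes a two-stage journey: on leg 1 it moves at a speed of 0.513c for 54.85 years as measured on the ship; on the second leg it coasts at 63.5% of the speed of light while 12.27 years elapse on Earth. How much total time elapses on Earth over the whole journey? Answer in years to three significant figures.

Δt = 76.2 years

Leg 1: γ = 1/√(1 − 0.513²) = 1/√0.7368 = 1.165; Δt_1 = 1.165 × 54.85 = 63.90 years.
Leg 2: 12.27 years is already measured on Earth.
Total: 63.90 + 12.27 years.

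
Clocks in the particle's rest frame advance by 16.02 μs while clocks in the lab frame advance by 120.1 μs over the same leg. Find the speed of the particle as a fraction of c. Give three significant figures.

The proper time is measured in the particle's rest frame (both events occur at the particle's location); Δt is measured in the lab frame. γ = Δt/τ = 120.1/16.02 = 7.497.
β = √(1 − 1/γ²) = √(1 − 0.01779) = √0.9822

β = 0.991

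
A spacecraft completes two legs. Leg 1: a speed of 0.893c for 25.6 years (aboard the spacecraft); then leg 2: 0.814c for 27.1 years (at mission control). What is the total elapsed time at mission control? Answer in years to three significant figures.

Leg 1: γ = 1/√(1 − 0.893²) = 1/√0.2026 = 2.222; Δt_1 = 2.222 × 25.6 = 56.88 years.
Leg 2: 27.1 years is already measured at mission control.
Total: 56.88 + 27.10 years.

Δt = 84.0 years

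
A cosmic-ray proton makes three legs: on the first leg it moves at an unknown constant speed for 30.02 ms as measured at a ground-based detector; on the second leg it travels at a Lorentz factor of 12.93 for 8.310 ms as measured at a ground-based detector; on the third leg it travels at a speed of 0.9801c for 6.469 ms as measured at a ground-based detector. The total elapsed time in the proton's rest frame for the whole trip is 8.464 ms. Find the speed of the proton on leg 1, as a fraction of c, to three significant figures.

β = 0.976

Leg 1: speed unknown; τ_1 = 30.02/γ_1.
Leg 2: γ = 12.93; τ_2 = 8.310/12.93 = 0.6427 ms.
Leg 3: γ = 1/√(1 − 0.9801²) = 1/√0.03940 = 5.038; τ_3 = 6.469/5.038 = 1.284 ms.
Total proper time: τ_1 + 0.6427 + 1.284 = 8.464, so τ_1 = 8.464 − 1.927 = 6.537 ms.
γ_1 = 30.02/6.537 = 4.592; β = √(1 − 1/γ²) = √0.9526.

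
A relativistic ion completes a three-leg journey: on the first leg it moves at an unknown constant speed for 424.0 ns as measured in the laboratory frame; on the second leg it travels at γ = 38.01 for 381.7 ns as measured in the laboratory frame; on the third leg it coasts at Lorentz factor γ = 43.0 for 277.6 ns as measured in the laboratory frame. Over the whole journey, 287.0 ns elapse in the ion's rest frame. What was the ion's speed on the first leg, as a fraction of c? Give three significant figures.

β = 0.770

Leg 1: speed unknown; τ_1 = 424.0/γ_1.
Leg 2: γ = 38.01; τ_2 = 381.7/38.01 = 10.04 ns.
Leg 3: γ = 43.0; τ_3 = 277.6/43.00 = 6.456 ns.
Total proper time: τ_1 + 10.04 + 6.456 = 287.0, so τ_1 = 287.0 − 16.50 = 270.5 ns.
γ_1 = 424.0/270.5 = 1.567; β = √(1 − 1/γ²) = √0.5930.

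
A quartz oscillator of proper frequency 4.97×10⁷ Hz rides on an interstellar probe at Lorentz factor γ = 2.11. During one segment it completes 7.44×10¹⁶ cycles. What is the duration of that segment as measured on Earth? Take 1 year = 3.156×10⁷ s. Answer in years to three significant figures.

γ = 2.11
Proper time for N cycles: τ = N/f = 7.44×10¹⁶/(4.97×10⁷) = 1.497×10⁹ s = 47.43 years.
Lab-frame duration Δt = γτ = 2.110 × 47.43 = 100.1 years.

Δt = 100 years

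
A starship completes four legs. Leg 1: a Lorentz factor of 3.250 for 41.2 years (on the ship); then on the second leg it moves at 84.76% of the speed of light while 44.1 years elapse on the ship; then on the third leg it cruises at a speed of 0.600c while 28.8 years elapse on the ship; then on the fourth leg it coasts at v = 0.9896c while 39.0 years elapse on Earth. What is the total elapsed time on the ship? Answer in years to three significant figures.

Leg 1: 41.2 years is already measured on the ship.
Leg 2: 44.1 years is already measured on the ship.
Leg 3: 28.8 years is already measured on the ship.
Leg 4: γ = 1/√(1 − 0.9896²) = 1/√0.02069 = 6.952; τ_4 = 39.0/6.952 = 5.610 years.
Total: 41.20 + 44.10 + 28.80 + 5.610 years.

τ = 120 years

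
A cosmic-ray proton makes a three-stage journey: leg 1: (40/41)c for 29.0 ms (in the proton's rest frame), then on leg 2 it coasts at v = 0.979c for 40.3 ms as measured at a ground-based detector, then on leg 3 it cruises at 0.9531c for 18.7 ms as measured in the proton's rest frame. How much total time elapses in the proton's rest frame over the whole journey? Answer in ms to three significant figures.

τ = 55.9 ms

Leg 1: 29.0 ms is already measured in the proton's rest frame.
Leg 2: γ = 1/√(1 − 0.979²) = 1/√0.04156 = 4.905; τ_2 = 40.3/4.905 = 8.216 ms.
Leg 3: 18.7 ms is already measured in the proton's rest frame.
Total: 29.00 + 8.216 + 18.70 ms.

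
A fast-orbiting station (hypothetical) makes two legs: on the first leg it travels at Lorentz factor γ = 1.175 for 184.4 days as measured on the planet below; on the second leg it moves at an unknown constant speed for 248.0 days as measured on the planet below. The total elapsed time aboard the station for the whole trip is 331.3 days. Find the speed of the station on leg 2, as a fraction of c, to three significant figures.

β = 0.711

Leg 1: γ = 1.175; τ_1 = 184.4/1.175 = 156.9 days.
Leg 2: speed unknown; τ_2 = 248.0/γ_2.
Total proper time: 156.9 + τ_2 = 331.3, so τ_2 = 331.3 − 156.9 = 174.4 days.
γ_2 = 248.0/174.4 = 1.422; β = √(1 − 1/γ²) = √0.5057.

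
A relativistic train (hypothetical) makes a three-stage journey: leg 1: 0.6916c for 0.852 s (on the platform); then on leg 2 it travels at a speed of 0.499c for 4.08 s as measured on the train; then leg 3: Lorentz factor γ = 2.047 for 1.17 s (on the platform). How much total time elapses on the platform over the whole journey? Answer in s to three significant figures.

Δt = 6.73 s

Leg 1: 0.852 s is already measured on the platform.
Leg 2: γ = 1/√(1 − 0.499²) = 1/√0.7510 = 1.154; Δt_2 = 1.154 × 4.08 = 4.708 s.
Leg 3: 1.17 s is already measured on the platform.
Total: 0.8520 + 4.708 + 1.170 s.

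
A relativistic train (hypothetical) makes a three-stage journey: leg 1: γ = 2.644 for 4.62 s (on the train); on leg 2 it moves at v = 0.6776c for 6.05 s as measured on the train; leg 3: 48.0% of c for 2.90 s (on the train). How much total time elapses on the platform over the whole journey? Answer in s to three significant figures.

Leg 1: γ = 2.644; Δt_1 = 2.644 × 4.62 = 12.22 s.
Leg 2: γ = 1/√(1 − 0.6776²) = 1/√0.5409 = 1.360; Δt_2 = 1.360 × 6.05 = 8.226 s.
Leg 3: β = 0.480; γ = 1/√(1 − 0.480²) = 1/√0.7696 = 1.140; Δt_3 = 1.140 × 2.90 = 3.306 s.
Total: 12.22 + 8.226 + 3.306 s.

Δt = 23.7 s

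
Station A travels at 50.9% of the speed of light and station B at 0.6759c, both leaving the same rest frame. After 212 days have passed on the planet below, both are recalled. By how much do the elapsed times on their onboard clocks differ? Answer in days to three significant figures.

|τ_A − τ_B| = 26.2 days

A: β = 0.509; γ = 1/√(1 − 0.509²) = 1/√0.7409 = 1.162; τ_A = 212/1.162 = 182.5 days.
B: γ = 1/√(1 − 0.6759²) = 1/√0.5432 = 1.357; τ_B = 212/1.357 = 156.2 days.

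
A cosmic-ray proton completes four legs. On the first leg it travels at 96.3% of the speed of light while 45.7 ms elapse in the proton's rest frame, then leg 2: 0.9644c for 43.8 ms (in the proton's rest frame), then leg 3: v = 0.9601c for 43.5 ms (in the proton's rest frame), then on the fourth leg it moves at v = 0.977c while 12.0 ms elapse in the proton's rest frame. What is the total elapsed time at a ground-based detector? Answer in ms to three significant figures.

Δt = 547 ms

Leg 1: β = 0.963; γ = 1/√(1 − 0.963²) = 1/√0.07263 = 3.711; Δt_1 = 3.711 × 45.7 = 169.6 ms.
Leg 2: γ = 1/√(1 − 0.9644²) = 1/√0.06993 = 3.781; Δt_2 = 3.781 × 43.8 = 165.6 ms.
Leg 3: γ = 1/√(1 − 0.9601²) = 1/√0.07821 = 3.576; Δt_3 = 3.576 × 43.5 = 155.5 ms.
Leg 4: γ = 1/√(1 − 0.977²) = 1/√0.04547 = 4.690; Δt_4 = 4.690 × 12.0 = 56.27 ms.
Total: 169.6 + 165.6 + 155.5 + 56.27 ms.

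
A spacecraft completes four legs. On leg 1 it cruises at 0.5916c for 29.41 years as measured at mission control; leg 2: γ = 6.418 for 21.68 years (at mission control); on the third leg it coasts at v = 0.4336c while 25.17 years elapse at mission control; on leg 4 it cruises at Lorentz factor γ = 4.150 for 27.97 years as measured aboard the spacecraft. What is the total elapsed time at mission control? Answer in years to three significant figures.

Leg 1: 29.41 years is already measured at mission control.
Leg 2: 21.68 years is already measured at mission control.
Leg 3: 25.17 years is already measured at mission control.
Leg 4: γ = 4.150; Δt_4 = 4.150 × 27.97 = 116.1 years.
Total: 29.41 + 21.68 + 25.17 + 116.1 years.

Δt = 192 years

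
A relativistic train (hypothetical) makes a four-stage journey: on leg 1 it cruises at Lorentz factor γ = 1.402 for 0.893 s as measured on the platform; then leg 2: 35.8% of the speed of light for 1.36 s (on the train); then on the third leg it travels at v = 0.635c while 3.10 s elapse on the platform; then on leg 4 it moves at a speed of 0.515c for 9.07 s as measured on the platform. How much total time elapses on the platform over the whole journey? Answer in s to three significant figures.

Leg 1: 0.893 s is already measured on the platform.
Leg 2: β = 0.358; γ = 1/√(1 − 0.358²) = 1/√0.8718 = 1.071; Δt_2 = 1.071 × 1.36 = 1.457 s.
Leg 3: 3.10 s is already measured on the platform.
Leg 4: 9.07 s is already measured on the platform.
Total: 0.8930 + 1.457 + 3.100 + 9.070 s.

Δt = 14.5 s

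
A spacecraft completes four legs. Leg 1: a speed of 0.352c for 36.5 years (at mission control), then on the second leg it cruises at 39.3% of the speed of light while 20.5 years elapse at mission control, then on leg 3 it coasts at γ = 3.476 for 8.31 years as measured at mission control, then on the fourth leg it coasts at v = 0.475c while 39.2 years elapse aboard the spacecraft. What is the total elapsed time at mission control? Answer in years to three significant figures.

Δt = 110 years

Leg 1: 36.5 years is already measured at mission control.
Leg 2: 20.5 years is already measured at mission control.
Leg 3: 8.31 years is already measured at mission control.
Leg 4: γ = 1/√(1 − 0.475²) = 1/√0.7744 = 1.136; Δt_4 = 1.136 × 39.2 = 44.55 years.
Total: 36.50 + 20.50 + 8.310 + 44.55 years.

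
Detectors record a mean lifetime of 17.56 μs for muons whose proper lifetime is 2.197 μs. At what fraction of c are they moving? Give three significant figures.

v = 0.992c

γ = Δt/τ₀ = 17.56/2.197 = 7.993
β = √(1 − 1/γ²) = √(1 − 0.01565) = √0.9843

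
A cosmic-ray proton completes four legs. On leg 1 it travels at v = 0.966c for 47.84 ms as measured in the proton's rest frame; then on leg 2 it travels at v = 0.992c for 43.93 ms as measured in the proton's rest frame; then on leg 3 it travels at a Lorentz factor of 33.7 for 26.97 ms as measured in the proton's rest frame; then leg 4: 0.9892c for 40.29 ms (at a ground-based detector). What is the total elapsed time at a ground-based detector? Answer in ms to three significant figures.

Leg 1: γ = 1/√(1 − 0.966²) = 1/√0.06684 = 3.868; Δt_1 = 3.868 × 47.84 = 185.0 ms.
Leg 2: γ = 1/√(1 − 0.992²) = 1/√0.01594 = 7.922; Δt_2 = 7.922 × 43.93 = 348.0 ms.
Leg 3: γ = 33.7; Δt_3 = 33.70 × 26.97 = 908.9 ms.
Leg 4: 40.29 ms is already measured at a ground-based detector.
Total: 185.0 + 348.0 + 908.9 + 40.29 ms.

Δt = 1480 ms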